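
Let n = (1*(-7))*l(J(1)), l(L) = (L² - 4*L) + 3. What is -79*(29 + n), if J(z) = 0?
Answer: -632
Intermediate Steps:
l(L) = 3 + L² - 4*L
n = -21 (n = (1*(-7))*(3 + 0² - 4*0) = -7*(3 + 0 + 0) = -7*3 = -21)
-79*(29 + n) = -79*(29 - 21) = -79*8 = -632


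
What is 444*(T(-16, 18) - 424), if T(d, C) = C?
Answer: -180264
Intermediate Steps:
444*(T(-16, 18) - 424) = 444*(18 - 424) = 444*(-406) = -180264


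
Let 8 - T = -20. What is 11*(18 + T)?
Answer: 506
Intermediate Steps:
T = 28 (T = 8 - 1*(-20) = 8 + 20 = 28)
11*(18 + T) = 11*(18 + 28) = 11*46 = 506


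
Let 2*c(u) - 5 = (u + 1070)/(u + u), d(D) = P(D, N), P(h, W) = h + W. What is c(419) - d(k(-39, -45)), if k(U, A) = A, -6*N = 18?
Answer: 86127/1676 ≈ 51.388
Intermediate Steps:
N = -3 (N = -⅙*18 = -3)
P(h, W) = W + h
d(D) = -3 + D
c(u) = 5/2 + (1070 + u)/(4*u) (c(u) = 5/2 + ((u + 1070)/(u + u))/2 = 5/2 + ((1070 + u)/((2*u)))/2 = 5/2 + ((1070 + u)*(1/(2*u)))/2 = 5/2 + ((1070 + u)/(2*u))/2 = 5/2 + (1070 + u)/(4*u))
c(419) - d(k(-39, -45)) = (¼)*(1070 + 11*419)/419 - (-3 - 45) = (¼)*(1/419)*(1070 + 4609) - 1*(-48) = (¼)*(1/419)*5679 + 48 = 5679/1676 + 48 = 86127/1676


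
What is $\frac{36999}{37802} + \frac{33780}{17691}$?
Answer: $\frac{643833623}{222918394} \approx 2.8882$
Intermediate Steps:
$\frac{36999}{37802} + \frac{33780}{17691} = 36999 \cdot \frac{1}{37802} + 33780 \cdot \frac{1}{17691} = \frac{36999}{37802} + \frac{11260}{5897} = \frac{643833623}{222918394}$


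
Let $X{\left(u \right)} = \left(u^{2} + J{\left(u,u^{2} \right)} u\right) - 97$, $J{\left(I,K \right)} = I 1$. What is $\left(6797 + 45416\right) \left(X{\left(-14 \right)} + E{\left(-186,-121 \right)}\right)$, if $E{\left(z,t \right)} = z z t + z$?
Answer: $-218563983491$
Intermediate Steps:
$E{\left(z,t \right)} = z + t z^{2}$ ($E{\left(z,t \right)} = z^{2} t + z = t z^{2} + z = z + t z^{2}$)
$J{\left(I,K \right)} = I$
$X{\left(u \right)} = -97 + 2 u^{2}$ ($X{\left(u \right)} = \left(u^{2} + u u\right) - 97 = \left(u^{2} + u^{2}\right) - 97 = 2 u^{2} - 97 = -97 + 2 u^{2}$)
$\left(6797 + 45416\right) \left(X{\left(-14 \right)} + E{\left(-186,-121 \right)}\right) = \left(6797 + 45416\right) \left(\left(-97 + 2 \left(-14\right)^{2}\right) - 186 \left(1 - -22506\right)\right) = 52213 \left(\left(-97 + 2 \cdot 196\right) - 186 \left(1 + 22506\right)\right) = 52213 \left(\left(-97 + 392\right) - 4186302\right) = 52213 \left(295 - 4186302\right) = 52213 \left(-4186007\right) = -218563983491$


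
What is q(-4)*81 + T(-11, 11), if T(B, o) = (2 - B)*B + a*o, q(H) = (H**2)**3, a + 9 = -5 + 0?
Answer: 331479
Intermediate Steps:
a = -14 (a = -9 + (-5 + 0) = -9 - 5 = -14)
q(H) = H**6
T(B, o) = -14*o + B*(2 - B) (T(B, o) = (2 - B)*B - 14*o = B*(2 - B) - 14*o = -14*o + B*(2 - B))
q(-4)*81 + T(-11, 11) = (-4)**6*81 + (-1*(-11)**2 - 14*11 + 2*(-11)) = 4096*81 + (-1*121 - 154 - 22) = 331776 + (-121 - 154 - 22) = 331776 - 297 = 331479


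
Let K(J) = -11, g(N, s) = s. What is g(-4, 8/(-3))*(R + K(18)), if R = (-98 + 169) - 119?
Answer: 472/3 ≈ 157.33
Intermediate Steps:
R = -48 (R = 71 - 119 = -48)
g(-4, 8/(-3))*(R + K(18)) = (8/(-3))*(-48 - 11) = (8*(-⅓))*(-59) = -8/3*(-59) = 472/3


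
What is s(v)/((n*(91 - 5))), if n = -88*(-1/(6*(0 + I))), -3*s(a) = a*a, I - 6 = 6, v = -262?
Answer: -102966/473 ≈ -217.69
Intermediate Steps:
I = 12 (I = 6 + 6 = 12)
s(a) = -a**2/3 (s(a) = -a*a/3 = -a**2/3)
n = 11/9 (n = -88*(-1/(6*(0 + 12))) = -88/(12*(-6)) = -88/(-72) = -88*(-1/72) = 11/9 ≈ 1.2222)
s(v)/((n*(91 - 5))) = (-1/3*(-262)**2)/((11*(91 - 5)/9)) = (-1/3*68644)/(((11/9)*86)) = -68644/(3*946/9) = -68644/3*9/946 = -102966/473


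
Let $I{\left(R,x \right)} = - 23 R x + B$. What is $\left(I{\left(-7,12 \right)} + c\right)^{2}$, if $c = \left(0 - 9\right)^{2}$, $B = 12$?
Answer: $4100625$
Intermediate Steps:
$I{\left(R,x \right)} = 12 - 23 R x$ ($I{\left(R,x \right)} = - 23 R x + 12 = 12 - 23 R x$)
$c = 81$ ($c = \left(-9\right)^{2} = 81$)
$\left(I{\left(-7,12 \right)} + c\right)^{2} = \left(\left(12 - \left(-161\right) 12\right) + 81\right)^{2} = \left(\left(12 + 1932\right) + 81\right)^{2} = \left(1944 + 81\right)^{2} = 2025^{2} = 4100625$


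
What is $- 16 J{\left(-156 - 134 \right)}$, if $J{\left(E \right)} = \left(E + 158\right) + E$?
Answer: $6752$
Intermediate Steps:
$J{\left(E \right)} = 158 + 2 E$ ($J{\left(E \right)} = \left(158 + E\right) + E = 158 + 2 E$)
$- 16 J{\left(-156 - 134 \right)} = - 16 \left(158 + 2 \left(-156 - 134\right)\right) = - 16 \left(158 + 2 \left(-290\right)\right) = - 16 \left(158 - 580\right) = \left(-16\right) \left(-422\right) = 6752$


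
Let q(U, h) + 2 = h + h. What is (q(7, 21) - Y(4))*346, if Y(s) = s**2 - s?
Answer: 9688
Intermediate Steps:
q(U, h) = -2 + 2*h (q(U, h) = -2 + (h + h) = -2 + 2*h)
(q(7, 21) - Y(4))*346 = ((-2 + 2*21) - 4*(-1 + 4))*346 = ((-2 + 42) - 4*3)*346 = (40 - 1*12)*346 = (40 - 12)*346 = 28*346 = 9688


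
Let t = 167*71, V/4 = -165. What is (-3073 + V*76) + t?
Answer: -41376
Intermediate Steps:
V = -660 (V = 4*(-165) = -660)
t = 11857
(-3073 + V*76) + t = (-3073 - 660*76) + 11857 = (-3073 - 50160) + 11857 = -53233 + 11857 = -41376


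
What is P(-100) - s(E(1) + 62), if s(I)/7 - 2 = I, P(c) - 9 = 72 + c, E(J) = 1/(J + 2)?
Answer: -1408/3 ≈ -469.33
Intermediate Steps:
E(J) = 1/(2 + J)
P(c) = 81 + c (P(c) = 9 + (72 + c) = 81 + c)
s(I) = 14 + 7*I
P(-100) - s(E(1) + 62) = (81 - 100) - (14 + 7*(1/(2 + 1) + 62)) = -19 - (14 + 7*(1/3 + 62)) = -19 - (14 + 7*(187/3)) = -19 - (14 + 1309/3) = -19 - 1*1351/3 = -19 - 1351/3 = -1408/3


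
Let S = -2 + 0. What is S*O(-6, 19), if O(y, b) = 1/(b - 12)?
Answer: -2/7 ≈ -0.28571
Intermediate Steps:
O(y, b) = 1/(-12 + b)
S = -2
S*O(-6, 19) = -2/(-12 + 19) = -2/7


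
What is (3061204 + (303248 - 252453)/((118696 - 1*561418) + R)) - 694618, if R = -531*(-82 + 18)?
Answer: 967313577673/408738 ≈ 2.3666e+6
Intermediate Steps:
R = 33984 (R = -531*(-64) = 33984)
(3061204 + (303248 - 252453)/((118696 - 1*561418) + R)) - 694618 = (3061204 + (303248 - 252453)/((118696 - 1*561418) + 33984)) - 694618 = (3061204 + 50795/((118696 - 561418) + 33984)) - 694618 = (3061204 + 50795/(-442722 + 33984)) - 694618 = (3061204 + 50795/(-408738)) - 694618 = (3061204 + 50795*(-1/408738)) - 694618 = (3061204 - 50795/408738) - 694618 = 1251230349757/408738 - 694618 = 967313577673/408738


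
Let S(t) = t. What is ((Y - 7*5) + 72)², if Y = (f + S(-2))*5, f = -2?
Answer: 289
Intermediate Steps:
Y = -20 (Y = (-2 - 2)*5 = -4*5 = -20)
((Y - 7*5) + 72)² = ((-20 - 7*5) + 72)² = ((-20 - 1*35) + 72)² = ((-20 - 35) + 72)² = (-55 + 72)² = 17² = 289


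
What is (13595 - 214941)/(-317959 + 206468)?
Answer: 201346/111491 ≈ 1.8059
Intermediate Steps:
(13595 - 214941)/(-317959 + 206468) = -201346/(-111491) = -201346*(-1/111491) = 201346/111491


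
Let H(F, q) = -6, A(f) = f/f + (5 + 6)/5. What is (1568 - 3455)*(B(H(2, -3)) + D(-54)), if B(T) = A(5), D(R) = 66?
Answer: -652902/5 ≈ -1.3058e+5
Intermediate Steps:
A(f) = 16/5 (A(f) = 1 + 11*(⅕) = 1 + 11/5 = 16/5)
B(T) = 16/5
(1568 - 3455)*(B(H(2, -3)) + D(-54)) = (1568 - 3455)*(16/5 + 66) = -1887*346/5 = -652902/5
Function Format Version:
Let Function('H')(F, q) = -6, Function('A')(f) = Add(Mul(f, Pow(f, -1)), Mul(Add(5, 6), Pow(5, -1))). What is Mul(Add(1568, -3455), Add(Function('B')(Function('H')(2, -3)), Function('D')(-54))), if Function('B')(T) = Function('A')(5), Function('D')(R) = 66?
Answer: Rational(-652902, 5) ≈ -1.3058e+5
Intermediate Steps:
Function('A')(f) = Rational(16, 5) (Function('A')(f) = Add(1, Mul(11, Rational(1, 5))) = Add(1, Rational(11, 5)) = Rational(16, 5))
Function('B')(T) = Rational(16, 5)
Mul(Add(1568, -3455), Add(Function('B')(Function('H')(2, -3)), Function('D')(-54))) = Mul(Add(1568, -3455), Add(Rational(16, 5), 66)) = Mul(-1887, Rational(346, 5)) = Rational(-652902, 5)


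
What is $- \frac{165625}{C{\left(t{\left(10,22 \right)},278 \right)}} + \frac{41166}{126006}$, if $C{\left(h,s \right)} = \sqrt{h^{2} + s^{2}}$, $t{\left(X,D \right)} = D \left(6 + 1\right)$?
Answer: $\frac{6861}{21001} - \frac{6625 \sqrt{1010}}{404} \approx -520.83$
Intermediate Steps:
$t{\left(X,D \right)} = 7 D$ ($t{\left(X,D \right)} = D 7 = 7 D$)
$- \frac{165625}{C{\left(t{\left(10,22 \right)},278 \right)}} + \frac{41166}{126006} = - \frac{165625}{\sqrt{\left(7 \cdot 22\right)^{2} + 278^{2}}} + \frac{41166}{126006} = - \frac{165625}{\sqrt{154^{2} + 77284}} + 41166 \cdot \frac{1}{126006} = - \frac{165625}{\sqrt{23716 + 77284}} + \frac{6861}{21001} = - \frac{165625}{\sqrt{101000}} + \frac{6861}{21001} = - \frac{165625}{10 \sqrt{1010}} + \frac{6861}{21001} = - 165625 \frac{\sqrt{1010}}{10100} + \frac{6861}{21001} = - \frac{6625 \sqrt{1010}}{404} + \frac{6861}{21001} = \frac{6861}{21001} - \frac{6625 \sqrt{1010}}{404}$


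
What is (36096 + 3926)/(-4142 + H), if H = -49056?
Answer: -20011/26599 ≈ -0.75232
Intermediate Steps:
(36096 + 3926)/(-4142 + H) = (36096 + 3926)/(-4142 - 49056) = 40022/(-53198) = 40022*(-1/53198) = -20011/26599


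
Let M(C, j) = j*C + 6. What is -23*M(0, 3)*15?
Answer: -2070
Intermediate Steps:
M(C, j) = 6 + C*j (M(C, j) = C*j + 6 = 6 + C*j)
-23*M(0, 3)*15 = -23*(6 + 0*3)*15 = -23*(6 + 0)*15 = -23*6*15 = -138*15 = -2070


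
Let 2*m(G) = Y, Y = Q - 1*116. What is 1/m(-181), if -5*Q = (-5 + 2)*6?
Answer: -5/281 ≈ -0.017794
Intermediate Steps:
Q = 18/5 (Q = -(-5 + 2)*6/5 = -(-3)*6/5 = -⅕*(-18) = 18/5 ≈ 3.6000)
Y = -562/5 (Y = 18/5 - 1*116 = 18/5 - 116 = -562/5 ≈ -112.40)
m(G) = -281/5 (m(G) = (½)*(-562/5) = -281/5)
1/m(-181) = 1/(-281/5) = -5/281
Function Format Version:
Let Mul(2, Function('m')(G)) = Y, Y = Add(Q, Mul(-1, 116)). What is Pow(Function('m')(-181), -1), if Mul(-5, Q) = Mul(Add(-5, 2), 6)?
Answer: Rational(-5, 281) ≈ -0.017794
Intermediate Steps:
Q = Rational(18, 5) (Q = Mul(Rational(-1, 5), Mul(Add(-5, 2), 6)) = Mul(Rational(-1, 5), Mul(-3, 6)) = Mul(Rational(-1, 5), -18) = Rational(18, 5) ≈ 3.6000)
Y = Rational(-562, 5) (Y = Add(Rational(18, 5), Mul(-1, 116)) = Add(Rational(18, 5), -116) = Rational(-562, 5) ≈ -112.40)
Function('m')(G) = Rational(-281, 5) (Function('m')(G) = Mul(Rational(1, 2), Rational(-562, 5)) = Rational(-281, 5))
Pow(Function('m')(-181), -1) = Pow(Rational(-281, 5), -1) = Rational(-5, 281)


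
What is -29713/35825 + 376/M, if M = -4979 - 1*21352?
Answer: -795843203/943308075 ≈ -0.84367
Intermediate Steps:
M = -26331 (M = -4979 - 21352 = -26331)
-29713/35825 + 376/M = -29713/35825 + 376/(-26331) = -29713*1/35825 + 376*(-1/26331) = -29713/35825 - 376/26331 = -795843203/943308075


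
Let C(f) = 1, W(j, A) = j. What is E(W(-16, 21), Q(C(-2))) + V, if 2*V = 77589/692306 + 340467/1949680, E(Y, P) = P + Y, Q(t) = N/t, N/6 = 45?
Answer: 343036381702531/1349775162080 ≈ 254.14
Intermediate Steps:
N = 270 (N = 6*45 = 270)
Q(t) = 270/t
V = 193490534211/1349775162080 (V = (77589/692306 + 340467/1949680)/2 = (½)*(193490534211/674887581040) = 193490534211/1349775162080 ≈ 0.14335)
E(W(-16, 21), Q(C(-2))) + V = (270/1 - 16) + 193490534211/1349775162080 = (270*1 - 16) + 193490534211/1349775162080 = (270 - 16) + 193490534211/1349775162080 = 254 + 193490534211/1349775162080 = 343036381702531/1349775162080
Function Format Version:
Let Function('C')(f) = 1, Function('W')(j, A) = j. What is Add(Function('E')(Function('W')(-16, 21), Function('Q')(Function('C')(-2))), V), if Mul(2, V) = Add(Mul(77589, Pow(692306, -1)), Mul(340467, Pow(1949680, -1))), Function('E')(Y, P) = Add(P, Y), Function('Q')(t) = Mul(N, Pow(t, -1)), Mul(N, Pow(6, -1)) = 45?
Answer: Rational(343036381702531, 1349775162080) ≈ 254.14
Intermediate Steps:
N = 270 (N = Mul(6, 45) = 270)
Function('Q')(t) = Mul(270, Pow(t, -1))
V = Rational(193490534211, 1349775162080) (V = Mul(Rational(1, 2), Add(Mul(77589, Pow(692306, -1)), Mul(340467, Pow(1949680, -1)))) = Mul(Rational(1, 2), Add(Mul(77589, Rational(1, 692306)), Mul(340467, Rational(1, 1949680)))) = Mul(Rational(1, 2), Add(Rational(77589, 692306), Rational(340467, 1949680))) = Mul(Rational(1, 2), Rational(193490534211, 674887581040)) = Rational(193490534211, 1349775162080) ≈ 0.14335)
Add(Function('E')(Function('W')(-16, 21), Function('Q')(Function('C')(-2))), V) = Add(Add(Mul(270, Pow(1, -1)), -16), Rational(193490534211, 1349775162080)) = Add(Add(Mul(270, 1), -16), Rational(193490534211, 1349775162080)) = Add(Add(270, -16), Rational(193490534211, 1349775162080)) = Add(254, Rational(193490534211, 1349775162080)) = Rational(343036381702531, 1349775162080)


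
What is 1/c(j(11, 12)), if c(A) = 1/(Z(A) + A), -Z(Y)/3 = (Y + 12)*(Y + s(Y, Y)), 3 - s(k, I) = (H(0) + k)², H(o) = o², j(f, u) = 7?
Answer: 2230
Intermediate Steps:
s(k, I) = 3 - k² (s(k, I) = 3 - (0² + k)² = 3 - (0 + k)² = 3 - k²)
Z(Y) = -3*(12 + Y)*(3 + Y - Y²) (Z(Y) = -3*(Y + 12)*(Y + (3 - Y²)) = -3*(12 + Y)*(3 + Y - Y²))
c(A) = 1/(-108 - 44*A + 3*A³ + 33*A²) (c(A) = 1/((-108 - 45*A + 3*A³ + 33*A²) + A) = 1/(-108 - 44*A + 3*A³ + 33*A²))
1/c(j(11, 12)) = 1/(1/(-108 - 44*7 + 3*7³ + 33*7²)) = 1/(1/(-108 - 308 + 3*343 + 33*49)) = 1/(1/(-108 - 308 + 1029 + 1617)) = 1/(1/2230) = 2230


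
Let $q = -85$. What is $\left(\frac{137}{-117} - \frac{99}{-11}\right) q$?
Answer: $- \frac{77860}{117} \approx -665.47$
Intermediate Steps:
$\left(\frac{137}{-117} - \frac{99}{-11}\right) q = \left(\frac{137}{-117} - \frac{99}{-11}\right) \left(-85\right) = \left(137 \left(- \frac{1}{117}\right) - -9\right) \left(-85\right) = \left(- \frac{137}{117} + 9\right) \left(-85\right) = \frac{916}{117} \left(-85\right) = - \frac{77860}{117}$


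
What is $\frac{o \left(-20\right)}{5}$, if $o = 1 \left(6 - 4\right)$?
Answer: $-8$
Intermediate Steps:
$o = 2$ ($o = 1 \cdot 2 = 2$)
$\frac{o \left(-20\right)}{5} = \frac{2 \left(-20\right)}{5} = \left(-40\right) \frac{1}{5} = -8$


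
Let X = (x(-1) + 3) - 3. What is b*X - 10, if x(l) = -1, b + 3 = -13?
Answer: 6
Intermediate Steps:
b = -16 (b = -3 - 13 = -16)
X = -1 (X = (-1 + 3) - 3 = 2 - 3 = -1)
b*X - 10 = -16*(-1) - 10 = 16 - 10 = 6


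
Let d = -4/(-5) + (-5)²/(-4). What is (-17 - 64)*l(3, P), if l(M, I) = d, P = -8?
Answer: 8829/20 ≈ 441.45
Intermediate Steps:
d = -109/20 (d = -4*(-⅕) + 25*(-¼) = ⅘ - 25/4 = -109/20 ≈ -5.4500)
l(M, I) = -109/20
(-17 - 64)*l(3, P) = (-17 - 64)*(-109/20) = -81*(-109/20) = 8829/20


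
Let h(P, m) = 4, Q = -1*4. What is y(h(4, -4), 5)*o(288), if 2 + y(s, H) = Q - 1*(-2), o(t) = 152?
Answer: -608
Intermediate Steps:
Q = -4
y(s, H) = -4 (y(s, H) = -2 + (-4 - 1*(-2)) = -2 + (-4 + 2) = -2 - 2 = -4)
y(h(4, -4), 5)*o(288) = -4*152 = -608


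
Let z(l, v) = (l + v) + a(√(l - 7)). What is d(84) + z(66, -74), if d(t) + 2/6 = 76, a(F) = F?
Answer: 203/3 + √59 ≈ 75.348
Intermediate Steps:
d(t) = 227/3 (d(t) = -⅓ + 76 = 227/3)
z(l, v) = l + v + √(-7 + l) (z(l, v) = (l + v) + √(l - 7) = (l + v) + √(-7 + l) = l + v + √(-7 + l))
d(84) + z(66, -74) = 227/3 + (66 - 74 + √(-7 + 66)) = 227/3 + (66 - 74 + √59) = 227/3 + (-8 + √59) = 203/3 + √59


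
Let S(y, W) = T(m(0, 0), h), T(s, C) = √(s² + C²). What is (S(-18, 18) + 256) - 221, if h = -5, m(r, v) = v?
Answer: 40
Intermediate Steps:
T(s, C) = √(C² + s²)
S(y, W) = 5 (S(y, W) = √((-5)² + 0²) = √(25 + 0) = √25 = 5)
(S(-18, 18) + 256) - 221 = (5 + 256) - 221 = 261 - 221 = 40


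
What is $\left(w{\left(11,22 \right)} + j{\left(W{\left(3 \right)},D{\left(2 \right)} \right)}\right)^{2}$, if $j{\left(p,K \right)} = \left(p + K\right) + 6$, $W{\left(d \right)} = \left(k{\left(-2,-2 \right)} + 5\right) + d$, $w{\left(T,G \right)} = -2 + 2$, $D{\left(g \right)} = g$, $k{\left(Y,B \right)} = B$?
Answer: $196$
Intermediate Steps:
$w{\left(T,G \right)} = 0$
$W{\left(d \right)} = 3 + d$ ($W{\left(d \right)} = \left(-2 + 5\right) + d = 3 + d$)
$j{\left(p,K \right)} = 6 + K + p$ ($j{\left(p,K \right)} = \left(K + p\right) + 6 = 6 + K + p$)
$\left(w{\left(11,22 \right)} + j{\left(W{\left(3 \right)},D{\left(2 \right)} \right)}\right)^{2} = \left(0 + \left(6 + 2 + \left(3 + 3\right)\right)\right)^{2} = \left(0 + \left(6 + 2 + 6\right)\right)^{2} = \left(0 + 14\right)^{2} = 14^{2} = 196$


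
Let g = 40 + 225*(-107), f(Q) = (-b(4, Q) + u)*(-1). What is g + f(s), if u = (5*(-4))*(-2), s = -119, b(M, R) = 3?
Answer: -24072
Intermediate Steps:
u = 40 (u = -20*(-2) = 40)
f(Q) = -37 (f(Q) = (-1*3 + 40)*(-1) = (-3 + 40)*(-1) = 37*(-1) = -37)
g = -24035 (g = 40 - 24075 = -24035)
g + f(s) = -24035 - 37 = -24072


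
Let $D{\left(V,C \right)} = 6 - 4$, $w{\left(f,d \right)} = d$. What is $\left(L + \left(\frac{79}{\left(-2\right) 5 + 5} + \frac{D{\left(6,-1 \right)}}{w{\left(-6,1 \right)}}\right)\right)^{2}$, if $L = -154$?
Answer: $\frac{703921}{25} \approx 28157.0$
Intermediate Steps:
$D{\left(V,C \right)} = 2$ ($D{\left(V,C \right)} = 6 - 4 = 2$)
$\left(L + \left(\frac{79}{\left(-2\right) 5 + 5} + \frac{D{\left(6,-1 \right)}}{w{\left(-6,1 \right)}}\right)\right)^{2} = \left(-154 + \left(\frac{79}{\left(-2\right) 5 + 5} + \frac{2}{1}\right)\right)^{2} = \left(-154 + \left(\frac{79}{-10 + 5} + 2 \cdot 1\right)\right)^{2} = \left(-154 + \left(\frac{79}{-5} + 2\right)\right)^{2} = \left(-154 + \left(79 \left(- \frac{1}{5}\right) + 2\right)\right)^{2} = \left(-154 + \left(- \frac{79}{5} + 2\right)\right)^{2} = \left(-154 - \frac{69}{5}\right)^{2} = \left(- \frac{839}{5}\right)^{2} = \frac{703921}{25}$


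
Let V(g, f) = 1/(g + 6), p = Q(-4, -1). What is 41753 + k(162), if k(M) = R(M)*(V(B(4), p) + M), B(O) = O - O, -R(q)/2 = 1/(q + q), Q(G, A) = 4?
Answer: 40582943/972 ≈ 41752.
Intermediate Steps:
R(q) = -1/q (R(q) = -2/(q + q) = -2*1/(2*q) = -1/q)
p = 4
B(O) = 0
V(g, f) = 1/(6 + g)
k(M) = -(⅙ + M)/M (k(M) = (-1/M)*(1/(6 + 0) + M) = (-1/M)*(1/6 + M) = (-1/M)*(⅙ + M) = -(⅙ + M)/M)
41753 + k(162) = 41753 + (-⅙ - 1*162)/162 = 41753 + (-⅙ - 162)/162 = 41753 + (1/162)*(-973/6) = 41753 - 973/972 = 40582943/972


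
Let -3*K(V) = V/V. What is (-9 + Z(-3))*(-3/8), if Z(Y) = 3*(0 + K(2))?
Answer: 15/4 ≈ 3.7500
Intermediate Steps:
K(V) = -⅓ (K(V) = -V/(3*V) = -⅓*1 = -⅓)
Z(Y) = -1 (Z(Y) = 3*(0 - ⅓) = 3*(-⅓) = -1)
(-9 + Z(-3))*(-3/8) = (-9 - 1)*(-3/8) = -(-30)/8 = -10*(-3/8) = 15/4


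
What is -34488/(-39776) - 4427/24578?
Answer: 41972357/61100908 ≈ 0.68694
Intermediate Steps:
-34488/(-39776) - 4427/24578 = -34488*(-1/39776) - 4427*1/24578 = 4311/4972 - 4427/24578 = 41972357/61100908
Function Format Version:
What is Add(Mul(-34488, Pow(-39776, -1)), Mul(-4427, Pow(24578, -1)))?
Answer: Rational(41972357, 61100908) ≈ 0.68694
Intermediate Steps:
Add(Mul(-34488, Pow(-39776, -1)), Mul(-4427, Pow(24578, -1))) = Add(Mul(-34488, Rational(-1, 39776)), Mul(-4427, Rational(1, 24578))) = Add(Rational(4311, 4972), Rational(-4427, 24578)) = Rational(41972357, 61100908)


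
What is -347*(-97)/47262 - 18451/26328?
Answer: 2357165/207385656 ≈ 0.011366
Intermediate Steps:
-347*(-97)/47262 - 18451/26328 = 33659*(1/47262) - 18451*1/26328 = 33659/47262 - 18451/26328 = 2357165/207385656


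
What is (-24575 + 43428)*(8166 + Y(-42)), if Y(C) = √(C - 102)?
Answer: 153953598 + 226236*I ≈ 1.5395e+8 + 2.2624e+5*I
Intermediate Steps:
Y(C) = √(-102 + C)
(-24575 + 43428)*(8166 + Y(-42)) = (-24575 + 43428)*(8166 + √(-102 - 42)) = 18853*(8166 + √(-144)) = 18853*(8166 + 12*I) = 153953598 + 226236*I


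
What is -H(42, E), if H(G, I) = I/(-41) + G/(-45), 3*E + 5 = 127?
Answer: 1184/615 ≈ 1.9252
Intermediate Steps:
E = 122/3 (E = -5/3 + (1/3)*127 = -5/3 + 127/3 = 122/3 ≈ 40.667)
H(G, I) = -I/41 - G/45 (H(G, I) = I*(-1/41) + G*(-1/45) = -I/41 - G/45)
-H(42, E) = -(-1/41*122/3 - 1/45*42) = -(-122/123 - 14/15) = -1*(-1184/615) = 1184/615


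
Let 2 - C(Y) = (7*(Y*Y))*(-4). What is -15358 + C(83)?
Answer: 177536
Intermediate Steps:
C(Y) = 2 + 28*Y² (C(Y) = 2 - 7*(Y*Y)*(-4) = 2 - 7*Y²*(-4) = 2 - (-28)*Y² = 2 + 28*Y²)
-15358 + C(83) = -15358 + (2 + 28*83²) = -15358 + (2 + 28*6889) = -15358 + (2 + 192892) = -15358 + 192894 = 177536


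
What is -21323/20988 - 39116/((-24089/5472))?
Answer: 4491815629229/505579932 ≈ 8884.5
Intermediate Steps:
-21323/20988 - 39116/((-24089/5472)) = -21323*1/20988 - 39116/((-24089*1/5472)) = -21323/20988 - 39116/(-24089/5472) = -21323/20988 - 39116*(-5472/24089) = -21323/20988 + 214042752/24089 = 4491815629229/505579932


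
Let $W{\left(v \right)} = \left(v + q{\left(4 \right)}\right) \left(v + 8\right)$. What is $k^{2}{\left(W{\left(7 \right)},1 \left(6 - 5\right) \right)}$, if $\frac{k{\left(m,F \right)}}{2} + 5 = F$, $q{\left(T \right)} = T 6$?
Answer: $64$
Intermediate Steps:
$q{\left(T \right)} = 6 T$
$W{\left(v \right)} = \left(8 + v\right) \left(24 + v\right)$ ($W{\left(v \right)} = \left(v + 6 \cdot 4\right) \left(v + 8\right) = \left(v + 24\right) \left(8 + v\right) = \left(24 + v\right) \left(8 + v\right) = \left(8 + v\right) \left(24 + v\right)$)
$k{\left(m,F \right)} = -10 + 2 F$
$k^{2}{\left(W{\left(7 \right)},1 \left(6 - 5\right) \right)} = \left(-10 + 2 \cdot 1 \left(6 - 5\right)\right)^{2} = \left(-10 + 2 \cdot 1 \cdot 1\right)^{2} = \left(-10 + 2 \cdot 1\right)^{2} = \left(-10 + 2\right)^{2} = \left(-8\right)^{2} = 64$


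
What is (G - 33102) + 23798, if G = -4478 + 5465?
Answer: -8317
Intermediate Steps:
G = 987
(G - 33102) + 23798 = (987 - 33102) + 23798 = -32115 + 23798 = -8317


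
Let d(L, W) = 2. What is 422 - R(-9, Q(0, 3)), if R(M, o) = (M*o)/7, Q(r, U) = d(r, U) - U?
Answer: 2945/7 ≈ 420.71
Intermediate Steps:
Q(r, U) = 2 - U
R(M, o) = M*o/7 (R(M, o) = (M*o)*(1/7) = M*o/7)
422 - R(-9, Q(0, 3)) = 422 - (-9)*(2 - 1*3)/7 = 422 - (-9)*(2 - 3)/7 = 422 - (-9)*(-1)/7 = 422 - 1*9/7 = 422 - 9/7 = 2945/7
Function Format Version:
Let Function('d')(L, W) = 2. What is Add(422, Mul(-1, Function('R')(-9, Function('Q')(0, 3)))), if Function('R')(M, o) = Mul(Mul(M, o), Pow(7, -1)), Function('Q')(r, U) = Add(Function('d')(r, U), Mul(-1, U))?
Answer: Rational(2945, 7) ≈ 420.71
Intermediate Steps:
Function('Q')(r, U) = Add(2, Mul(-1, U))
Function('R')(M, o) = Mul(Rational(1, 7), M, o) (Function('R')(M, o) = Mul(Mul(M, o), Rational(1, 7)) = Mul(Rational(1, 7), M, o))
Add(422, Mul(-1, Function('R')(-9, Function('Q')(0, 3)))) = Add(422, Mul(-1, Mul(Rational(1, 7), -9, Add(2, Mul(-1, 3))))) = Add(422, Mul(-1, Mul(Rational(1, 7), -9, Add(2, -3)))) = Add(422, Mul(-1, Mul(Rational(1, 7), -9, -1))) = Add(422, Mul(-1, Rational(9, 7))) = Add(422, Rational(-9, 7)) = Rational(2945, 7)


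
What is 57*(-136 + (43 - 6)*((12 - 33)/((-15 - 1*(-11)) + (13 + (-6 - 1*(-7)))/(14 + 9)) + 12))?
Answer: 796005/26 ≈ 30616.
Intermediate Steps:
57*(-136 + (43 - 6)*((12 - 33)/((-15 - 1*(-11)) + (13 + (-6 - 1*(-7)))/(14 + 9)) + 12)) = 57*(-136 + 37*(-21/((-15 + 11) + (13 + (-6 + 7))/23) + 12)) = 57*(-136 + 37*(-21/(-4 + (13 + 1)*(1/23)) + 12)) = 57*(-136 + 37*(-21/(-4 + 14*(1/23)) + 12)) = 57*(-136 + 37*(-21/(-4 + 14/23) + 12)) = 57*(-136 + 37*(-21/(-78/23) + 12)) = 57*(-136 + 37*(-21*(-23/78) + 12)) = 57*(-136 + 37*(161/26 + 12)) = 57*(-136 + 37*(473/26)) = 57*(-136 + 17501/26) = 57*(13965/26) = 796005/26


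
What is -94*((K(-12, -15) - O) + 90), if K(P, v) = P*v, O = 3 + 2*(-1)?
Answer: -25286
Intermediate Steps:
O = 1 (O = 3 - 2 = 1)
-94*((K(-12, -15) - O) + 90) = -94*((-12*(-15) - 1*1) + 90) = -94*((180 - 1) + 90) = -94*(179 + 90) = -94*269 = -25286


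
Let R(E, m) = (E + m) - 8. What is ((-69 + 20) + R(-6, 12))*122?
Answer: -6222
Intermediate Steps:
R(E, m) = -8 + E + m
((-69 + 20) + R(-6, 12))*122 = ((-69 + 20) + (-8 - 6 + 12))*122 = (-49 - 2)*122 = -51*122 = -6222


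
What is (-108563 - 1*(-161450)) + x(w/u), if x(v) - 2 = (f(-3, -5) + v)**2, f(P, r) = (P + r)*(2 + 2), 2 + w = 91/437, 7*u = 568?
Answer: 3321730790775633/61611182656 ≈ 53914.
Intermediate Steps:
u = 568/7 (u = (1/7)*568 = 568/7 ≈ 81.143)
w = -783/437 (w = -2 + 91/437 = -783/437 ≈ -1.7918)
f(P, r) = 4*P + 4*r (f(P, r) = (P + r)*4 = 4*P + 4*r)
x(v) = 2 + (-32 + v)**2 (x(v) = 2 + ((4*(-3) + 4*(-5)) + v)**2 = 2 + ((-12 - 20) + v)**2 = 2 + (-32 + v)**2)
(-108563 - 1*(-161450)) + x(w/u) = (-108563 - 1*(-161450)) + (2 + (-32 - 783/(437*568/7))**2) = (-108563 + 161450) + (2 + (-32 - 783/437*7/568)**2) = 52887 + (2 + (-32 - 5481/248216)**2) = 52887 + (2 + (-7948393/248216)**2) = 52887 + (2 + 63176951282449/61611182656) = 52887 + 63300173647761/61611182656 = 3321730790775633/61611182656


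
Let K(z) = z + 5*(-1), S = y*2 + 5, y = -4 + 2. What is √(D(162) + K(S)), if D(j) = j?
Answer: √158 ≈ 12.570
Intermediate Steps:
y = -2
S = 1 (S = -2*2 + 5 = -4 + 5 = 1)
K(z) = -5 + z (K(z) = z - 5 = -5 + z)
√(D(162) + K(S)) = √(162 + (-5 + 1)) = √(162 - 4) = √158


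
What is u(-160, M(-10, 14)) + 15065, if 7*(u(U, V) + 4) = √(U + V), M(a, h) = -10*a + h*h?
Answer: 15061 + 2*√34/7 ≈ 15063.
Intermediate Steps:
M(a, h) = h² - 10*a (M(a, h) = -10*a + h² = h² - 10*a)
u(U, V) = -4 + √(U + V)/7
u(-160, M(-10, 14)) + 15065 = (-4 + √(-160 + (14² - 10*(-10)))/7) + 15065 = (-4 + √(-160 + (196 + 100))/7) + 15065 = (-4 + √(-160 + 296)/7) + 15065 = (-4 + √136/7) + 15065 = (-4 + (2*√34)/7) + 15065 = (-4 + 2*√34/7) + 15065 = 15061 + 2*√34/7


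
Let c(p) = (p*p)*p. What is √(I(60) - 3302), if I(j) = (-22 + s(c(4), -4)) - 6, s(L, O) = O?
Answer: I*√3334 ≈ 57.741*I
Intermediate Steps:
c(p) = p³ (c(p) = p²*p = p³)
I(j) = -32 (I(j) = (-22 - 4) - 6 = -26 - 6 = -32)
√(I(60) - 3302) = √(-32 - 3302) = √(-3334) = I*√3334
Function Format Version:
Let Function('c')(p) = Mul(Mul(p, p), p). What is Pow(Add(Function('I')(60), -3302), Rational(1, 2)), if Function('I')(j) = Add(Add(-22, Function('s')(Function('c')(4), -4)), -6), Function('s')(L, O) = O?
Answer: Mul(I, Pow(3334, Rational(1, 2))) ≈ Mul(57.741, I)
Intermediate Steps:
Function('c')(p) = Pow(p, 3) (Function('c')(p) = Mul(Pow(p, 2), p) = Pow(p, 3))
Function('I')(j) = -32 (Function('I')(j) = Add(Add(-22, -4), -6) = Add(-26, -6) = -32)
Pow(Add(Function('I')(60), -3302), Rational(1, 2)) = Pow(Add(-32, -3302), Rational(1, 2)) = Pow(-3334, Rational(1, 2)) = Mul(I, Pow(3334, Rational(1, 2)))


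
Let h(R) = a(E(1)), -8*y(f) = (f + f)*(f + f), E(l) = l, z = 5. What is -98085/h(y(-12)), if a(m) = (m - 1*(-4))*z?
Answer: -19617/5 ≈ -3923.4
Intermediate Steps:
y(f) = -f²/2 (y(f) = -(f + f)*(f + f)/8 = -2*f*2*f/8 = -f²/2)
a(m) = 20 + 5*m (a(m) = (m - 1*(-4))*5 = (m + 4)*5 = (4 + m)*5 = 20 + 5*m)
h(R) = 25 (h(R) = 20 + 5*1 = 20 + 5 = 25)
-98085/h(y(-12)) = -98085/25 = -98085*1/25 = -19617/5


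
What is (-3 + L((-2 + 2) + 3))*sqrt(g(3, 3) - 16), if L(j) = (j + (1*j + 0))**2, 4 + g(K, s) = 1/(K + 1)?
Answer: 33*I*sqrt(79)/2 ≈ 146.66*I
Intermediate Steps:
g(K, s) = -4 + 1/(1 + K) (g(K, s) = -4 + 1/(K + 1) = -4 + 1/(1 + K))
L(j) = 4*j**2 (L(j) = (j + (j + 0))**2 = (j + j)**2 = (2*j)**2 = 4*j**2)
(-3 + L((-2 + 2) + 3))*sqrt(g(3, 3) - 16) = (-3 + 4*((-2 + 2) + 3)**2)*sqrt((-3 - 4*3)/(1 + 3) - 16) = (-3 + 4*(0 + 3)**2)*sqrt((-3 - 12)/4 - 16) = (-3 + 4*3**2)*sqrt((1/4)*(-15) - 16) = (-3 + 4*9)*sqrt(-15/4 - 16) = (-3 + 36)*sqrt(-79/4) = 33*(I*sqrt(79)/2) = 33*I*sqrt(79)/2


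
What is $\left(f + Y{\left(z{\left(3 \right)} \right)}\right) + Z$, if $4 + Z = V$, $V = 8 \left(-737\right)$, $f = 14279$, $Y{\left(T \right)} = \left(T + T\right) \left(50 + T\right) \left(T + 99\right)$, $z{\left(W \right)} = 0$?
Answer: $8379$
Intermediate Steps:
$Y{\left(T \right)} = 2 T \left(50 + T\right) \left(99 + T\right)$
$V = -5896$
$Z = -5900$ ($Z = -4 - 5896 = -5900$)
$\left(f + Y{\left(z{\left(3 \right)} \right)}\right) + Z = \left(14279 + 2 \cdot 0 \left(4950 + 0^{2} + 149 \cdot 0\right)\right) - 5900 = \left(14279 + 2 \cdot 0 \left(4950 + 0 + 0\right)\right) - 5900 = \left(14279 + 2 \cdot 0 \cdot 4950\right) - 5900 = \left(14279 + 0\right) - 5900 = 14279 - 5900 = 8379$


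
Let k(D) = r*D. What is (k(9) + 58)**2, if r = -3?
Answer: 961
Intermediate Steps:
k(D) = -3*D
(k(9) + 58)**2 = (-3*9 + 58)**2 = (-27 + 58)**2 = 31**2 = 961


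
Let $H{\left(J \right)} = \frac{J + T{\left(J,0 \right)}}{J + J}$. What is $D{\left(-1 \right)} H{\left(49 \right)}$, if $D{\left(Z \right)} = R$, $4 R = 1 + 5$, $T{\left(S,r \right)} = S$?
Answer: $\frac{3}{2} \approx 1.5$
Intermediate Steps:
$R = \frac{3}{2}$ ($R = \frac{1 + 5}{4} = \frac{1}{4} \cdot 6 = \frac{3}{2} \approx 1.5$)
$D{\left(Z \right)} = \frac{3}{2}$
$H{\left(J \right)} = 1$ ($H{\left(J \right)} = \frac{J + J}{J + J} = \frac{2 J}{2 J} = 2 J \frac{1}{2 J} = 1$)
$D{\left(-1 \right)} H{\left(49 \right)} = \frac{3}{2} \cdot 1 = \frac{3}{2}$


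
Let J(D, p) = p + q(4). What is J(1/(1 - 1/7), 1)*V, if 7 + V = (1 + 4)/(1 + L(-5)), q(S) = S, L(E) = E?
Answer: -165/4 ≈ -41.250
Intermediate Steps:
J(D, p) = 4 + p (J(D, p) = p + 4 = 4 + p)
V = -33/4 (V = -7 + (1 + 4)/(1 - 5) = -7 + 5/(-4) = -7 + 5*(-1/4) = -7 - 5/4 = -33/4 ≈ -8.2500)
J(1/(1 - 1/7), 1)*V = (4 + 1)*(-33/4) = 5*(-33/4) = -165/4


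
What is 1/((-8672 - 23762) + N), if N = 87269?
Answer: 1/54835 ≈ 1.8237e-5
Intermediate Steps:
1/((-8672 - 23762) + N) = 1/((-8672 - 23762) + 87269) = 1/(-32434 + 87269) = 1/54835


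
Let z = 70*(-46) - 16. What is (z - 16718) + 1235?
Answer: -18719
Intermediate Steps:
z = -3236 (z = -3220 - 16 = -3236)
(z - 16718) + 1235 = (-3236 - 16718) + 1235 = -19954 + 1235 = -18719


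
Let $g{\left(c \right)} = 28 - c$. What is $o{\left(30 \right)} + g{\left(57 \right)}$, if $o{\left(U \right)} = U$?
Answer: $1$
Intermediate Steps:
$o{\left(30 \right)} + g{\left(57 \right)} = 30 + \left(28 - 57\right) = 30 - 29 = 1$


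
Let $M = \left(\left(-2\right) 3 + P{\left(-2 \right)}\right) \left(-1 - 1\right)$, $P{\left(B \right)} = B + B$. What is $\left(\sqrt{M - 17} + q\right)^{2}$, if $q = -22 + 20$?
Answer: $\left(2 - \sqrt{3}\right)^{2} \approx 0.071797$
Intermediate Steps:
$P{\left(B \right)} = 2 B$
$M = 20$ ($M = \left(\left(-2\right) 3 + 2 \left(-2\right)\right) \left(-1 - 1\right) = \left(-6 - 4\right) \left(-2\right) = \left(-10\right) \left(-2\right) = 20$)
$q = -2$
$\left(\sqrt{M - 17} + q\right)^{2} = \left(\sqrt{20 - 17} - 2\right)^{2} = \left(\sqrt{3} - 2\right)^{2} = \left(-2 + \sqrt{3}\right)^{2}$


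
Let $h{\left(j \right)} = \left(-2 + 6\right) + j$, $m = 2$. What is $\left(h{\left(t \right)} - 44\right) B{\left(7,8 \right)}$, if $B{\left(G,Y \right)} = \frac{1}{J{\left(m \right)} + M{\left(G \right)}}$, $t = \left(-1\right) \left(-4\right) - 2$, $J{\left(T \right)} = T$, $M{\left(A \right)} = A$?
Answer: $- \frac{38}{9} \approx -4.2222$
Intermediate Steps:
$t = 2$ ($t = 4 - 2 = 2$)
$h{\left(j \right)} = 4 + j$
$B{\left(G,Y \right)} = \frac{1}{2 + G}$
$\left(h{\left(t \right)} - 44\right) B{\left(7,8 \right)} = \frac{\left(4 + 2\right) - 44}{2 + 7} = \frac{6 - 44}{9} = \left(-38\right) \frac{1}{9} = - \frac{38}{9}$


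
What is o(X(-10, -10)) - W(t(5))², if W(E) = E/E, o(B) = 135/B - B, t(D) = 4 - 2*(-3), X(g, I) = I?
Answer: -9/2 ≈ -4.5000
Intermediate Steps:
t(D) = 10 (t(D) = 4 + 6 = 10)
o(B) = -B + 135/B
W(E) = 1
o(X(-10, -10)) - W(t(5))² = (-1*(-10) + 135/(-10)) - 1*1² = (10 + 135*(-⅒)) - 1*1 = (10 - 27/2) - 1 = -7/2 - 1 = -9/2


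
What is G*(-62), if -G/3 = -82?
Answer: -15252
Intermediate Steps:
G = 246 (G = -3*(-82) = 246)
G*(-62) = 246*(-62) = -15252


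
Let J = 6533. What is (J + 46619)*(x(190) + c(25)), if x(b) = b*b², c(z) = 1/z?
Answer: 9114239253152/25 ≈ 3.6457e+11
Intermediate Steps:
x(b) = b³
(J + 46619)*(x(190) + c(25)) = (6533 + 46619)*(190³ + 1/25) = 53152*(6859000 + 1/25) = 53152*(171475001/25) = 9114239253152/25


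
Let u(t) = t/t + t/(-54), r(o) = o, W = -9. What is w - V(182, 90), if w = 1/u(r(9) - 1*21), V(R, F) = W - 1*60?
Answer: 768/11 ≈ 69.818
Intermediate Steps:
V(R, F) = -69 (V(R, F) = -9 - 1*60 = -9 - 60 = -69)
u(t) = 1 - t/54 (u(t) = 1 + t*(-1/54) = 1 - t/54)
w = 9/11 (w = 1/(1 - (9 - 1*21)/54) = 1/(1 - (9 - 21)/54) = 1/(1 - 1/54*(-12)) = 1/(1 + 2/9) = 1/(11/9) = 9/11 ≈ 0.81818)
w - V(182, 90) = 9/11 - 1*(-69) = 9/11 + 69 = 768/11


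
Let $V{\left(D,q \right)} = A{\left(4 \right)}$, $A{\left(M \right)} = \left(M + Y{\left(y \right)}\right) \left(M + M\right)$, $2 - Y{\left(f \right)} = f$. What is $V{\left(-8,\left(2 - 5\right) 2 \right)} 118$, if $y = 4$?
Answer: $1888$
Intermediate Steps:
$Y{\left(f \right)} = 2 - f$
$A{\left(M \right)} = 2 M \left(-2 + M\right)$ ($A{\left(M \right)} = \left(M + \left(2 - 4\right)\right) \left(M + M\right) = \left(M + \left(2 - 4\right)\right) 2 M = \left(M - 2\right) 2 M = \left(-2 + M\right) 2 M = 2 M \left(-2 + M\right)$)
$V{\left(D,q \right)} = 16$ ($V{\left(D,q \right)} = 2 \cdot 4 \left(-2 + 4\right) = 2 \cdot 4 \cdot 2 = 16$)
$V{\left(-8,\left(2 - 5\right) 2 \right)} 118 = 16 \cdot 118 = 1888$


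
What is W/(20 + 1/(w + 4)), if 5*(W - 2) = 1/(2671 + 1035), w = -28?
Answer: 444732/4437935 ≈ 0.10021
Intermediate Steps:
W = 37061/18530 (W = 2 + 1/(5*(2671 + 1035)) = 2 + (⅕)/3706 = 2 + (⅕)*(1/3706) = 2 + 1/18530 = 37061/18530 ≈ 2.0001)
W/(20 + 1/(w + 4)) = 37061/(18530*(20 + 1/(-28 + 4))) = 37061/(18530*(20 + 1/(-24))) = 37061/(18530*(20 - 1/24)) = 37061/(18530*(479/24)) = (37061/18530)*(24/479) = 444732/4437935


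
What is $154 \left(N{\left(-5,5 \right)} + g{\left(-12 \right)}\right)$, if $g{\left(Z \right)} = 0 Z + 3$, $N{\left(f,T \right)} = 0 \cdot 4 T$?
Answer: $462$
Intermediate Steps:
$N{\left(f,T \right)} = 0$ ($N{\left(f,T \right)} = 0 T = 0$)
$g{\left(Z \right)} = 3$ ($g{\left(Z \right)} = 0 + 3 = 3$)
$154 \left(N{\left(-5,5 \right)} + g{\left(-12 \right)}\right) = 154 \left(0 + 3\right) = 154 \cdot 3 = 462$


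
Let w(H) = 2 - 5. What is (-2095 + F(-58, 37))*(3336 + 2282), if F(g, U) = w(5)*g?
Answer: -10792178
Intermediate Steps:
w(H) = -3
F(g, U) = -3*g
(-2095 + F(-58, 37))*(3336 + 2282) = (-2095 - 3*(-58))*(3336 + 2282) = (-2095 + 174)*5618 = -1921*5618 = -10792178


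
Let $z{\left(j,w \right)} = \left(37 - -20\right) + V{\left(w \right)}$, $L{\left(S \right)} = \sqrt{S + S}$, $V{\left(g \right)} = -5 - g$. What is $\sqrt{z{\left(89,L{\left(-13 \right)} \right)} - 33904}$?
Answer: $\sqrt{-33852 - i \sqrt{26}} \approx 0.014 - 183.99 i$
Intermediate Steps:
$L{\left(S \right)} = \sqrt{2} \sqrt{S}$ ($L{\left(S \right)} = \sqrt{2 S} = \sqrt{2} \sqrt{S}$)
$z{\left(j,w \right)} = 52 - w$ ($z{\left(j,w \right)} = \left(37 - -20\right) - \left(5 + w\right) = \left(37 + 20\right) - \left(5 + w\right) = 57 - \left(5 + w\right) = 52 - w$)
$\sqrt{z{\left(89,L{\left(-13 \right)} \right)} - 33904} = \sqrt{\left(52 - \sqrt{2} \sqrt{-13}\right) - 33904} = \sqrt{\left(52 - \sqrt{2} i \sqrt{13}\right) - 33904} = \sqrt{\left(52 - i \sqrt{26}\right) - 33904} = \sqrt{-33852 - i \sqrt{26}}$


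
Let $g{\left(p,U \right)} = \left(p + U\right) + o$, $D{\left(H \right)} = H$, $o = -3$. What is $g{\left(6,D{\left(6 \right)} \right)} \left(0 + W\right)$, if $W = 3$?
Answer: $27$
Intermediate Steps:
$g{\left(p,U \right)} = -3 + U + p$ ($g{\left(p,U \right)} = \left(p + U\right) - 3 = \left(U + p\right) - 3 = -3 + U + p$)
$g{\left(6,D{\left(6 \right)} \right)} \left(0 + W\right) = \left(-3 + 6 + 6\right) \left(0 + 3\right) = 9 \cdot 3 = 27$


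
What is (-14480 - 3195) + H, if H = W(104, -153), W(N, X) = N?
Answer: -17571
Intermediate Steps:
H = 104
(-14480 - 3195) + H = (-14480 - 3195) + 104 = -17675 + 104 = -17571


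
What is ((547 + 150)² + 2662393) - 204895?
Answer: 2943307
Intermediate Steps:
((547 + 150)² + 2662393) - 204895 = (697² + 2662393) - 204895 = (485809 + 2662393) - 204895 = 3148202 - 204895 = 2943307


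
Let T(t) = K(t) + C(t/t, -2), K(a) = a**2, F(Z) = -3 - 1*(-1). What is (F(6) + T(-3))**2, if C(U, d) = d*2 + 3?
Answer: 36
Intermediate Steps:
F(Z) = -2 (F(Z) = -3 + 1 = -2)
C(U, d) = 3 + 2*d (C(U, d) = 2*d + 3 = 3 + 2*d)
T(t) = -1 + t**2 (T(t) = t**2 + (3 + 2*(-2)) = t**2 + (3 - 4) = t**2 - 1 = -1 + t**2)
(F(6) + T(-3))**2 = (-2 + (-1 + (-3)**2))**2 = (-2 + (-1 + 9))**2 = (-2 + 8)**2 = 6**2 = 36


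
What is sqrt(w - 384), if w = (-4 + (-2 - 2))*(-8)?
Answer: 8*I*sqrt(5) ≈ 17.889*I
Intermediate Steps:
w = 64 (w = (-4 - 4)*(-8) = -8*(-8) = 64)
sqrt(w - 384) = sqrt(64 - 384) = sqrt(-320) = 8*I*sqrt(5)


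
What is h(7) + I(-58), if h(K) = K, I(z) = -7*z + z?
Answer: 355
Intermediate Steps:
I(z) = -6*z
h(7) + I(-58) = 7 - 6*(-58) = 7 + 348 = 355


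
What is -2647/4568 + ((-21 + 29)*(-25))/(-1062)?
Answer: -948757/2425608 ≈ -0.39114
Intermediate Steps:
-2647/4568 + ((-21 + 29)*(-25))/(-1062) = -2647*1/4568 + (8*(-25))*(-1/1062) = -2647/4568 - 200*(-1/1062) = -2647/4568 + 100/531 = -948757/2425608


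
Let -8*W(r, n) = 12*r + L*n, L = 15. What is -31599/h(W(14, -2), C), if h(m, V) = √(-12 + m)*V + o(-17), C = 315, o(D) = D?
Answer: 2148732/11610481 + 59722110*I*√13/11610481 ≈ 0.18507 + 18.546*I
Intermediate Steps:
W(r, n) = -15*n/8 - 3*r/2 (W(r, n) = -(12*r + 15*n)/8 = -15*n/8 - 3*r/2)
h(m, V) = -17 + V*√(-12 + m) (h(m, V) = √(-12 + m)*V - 17 = V*√(-12 + m) - 17 = -17 + V*√(-12 + m))
-31599/h(W(14, -2), C) = -31599/(-17 + 315*√(-12 + (-15/8*(-2) - 3/2*14))) = -31599/(-17 + 315*√(-12 + (15/4 - 21))) = -31599/(-17 + 315*√(-12 - 69/4)) = -31599/(-17 + 315*√(-117/4)) = -31599/(-17 + 315*(3*I*√13/2)) = -31599/(-17 + 945*I*√13/2)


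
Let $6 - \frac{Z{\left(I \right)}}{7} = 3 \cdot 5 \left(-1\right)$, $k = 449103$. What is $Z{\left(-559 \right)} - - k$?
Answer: $449250$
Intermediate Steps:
$Z{\left(I \right)} = 147$ ($Z{\left(I \right)} = 42 - 7 \cdot 3 \cdot 5 \left(-1\right) = 42 - 7 \cdot 15 \left(-1\right) = 42 - -105 = 42 + 105 = 147$)
$Z{\left(-559 \right)} - - k = 147 - \left(-1\right) 449103 = 147 - -449103 = 147 + 449103 = 449250$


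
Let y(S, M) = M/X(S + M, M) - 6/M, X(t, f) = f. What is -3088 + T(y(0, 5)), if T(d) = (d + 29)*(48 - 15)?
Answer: -10688/5 ≈ -2137.6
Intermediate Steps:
y(S, M) = 1 - 6/M (y(S, M) = M/M - 6/M = 1 - 6/M)
T(d) = 957 + 33*d (T(d) = (29 + d)*33 = 957 + 33*d)
-3088 + T(y(0, 5)) = -3088 + (957 + 33*((-6 + 5)/5)) = -3088 + (957 + 33*((⅕)*(-1))) = -3088 + (957 + 33*(-⅕)) = -3088 + (957 - 33/5) = -3088 + 4752/5 = -10688/5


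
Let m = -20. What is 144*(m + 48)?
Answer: 4032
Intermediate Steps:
144*(m + 48) = 144*(-20 + 48) = 144*28 = 4032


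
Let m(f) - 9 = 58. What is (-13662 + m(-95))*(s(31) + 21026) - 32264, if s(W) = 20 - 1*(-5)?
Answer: -286220609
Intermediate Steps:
m(f) = 67 (m(f) = 9 + 58 = 67)
s(W) = 25 (s(W) = 20 + 5 = 25)
(-13662 + m(-95))*(s(31) + 21026) - 32264 = (-13662 + 67)*(25 + 21026) - 32264 = -13595*21051 - 32264 = -286188345 - 32264 = -286220609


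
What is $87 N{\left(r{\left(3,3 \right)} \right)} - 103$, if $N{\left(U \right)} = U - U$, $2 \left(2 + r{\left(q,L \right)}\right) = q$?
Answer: $-103$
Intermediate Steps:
$r{\left(q,L \right)} = -2 + \frac{q}{2}$
$N{\left(U \right)} = 0$
$87 N{\left(r{\left(3,3 \right)} \right)} - 103 = 87 \cdot 0 - 103 = 0 - 103 = -103$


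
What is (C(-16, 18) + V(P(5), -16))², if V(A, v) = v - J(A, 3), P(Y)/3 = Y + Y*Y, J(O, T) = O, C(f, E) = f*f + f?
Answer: 17956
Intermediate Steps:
C(f, E) = f + f² (C(f, E) = f² + f = f + f²)
P(Y) = 3*Y + 3*Y² (P(Y) = 3*(Y + Y*Y) = 3*(Y + Y²) = 3*Y + 3*Y²)
V(A, v) = v - A
(C(-16, 18) + V(P(5), -16))² = (-16*(1 - 16) + (-16 - 3*5*(1 + 5)))² = (-16*(-15) + (-16 - 3*5*6))² = (240 + (-16 - 1*90))² = (240 + (-16 - 90))² = (240 - 106)² = 134² = 17956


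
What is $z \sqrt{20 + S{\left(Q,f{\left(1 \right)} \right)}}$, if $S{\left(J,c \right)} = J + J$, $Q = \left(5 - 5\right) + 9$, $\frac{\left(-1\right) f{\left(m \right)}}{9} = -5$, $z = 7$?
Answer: $7 \sqrt{38} \approx 43.151$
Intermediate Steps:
$f{\left(m \right)} = 45$ ($f{\left(m \right)} = \left(-9\right) \left(-5\right) = 45$)
$Q = 9$ ($Q = 0 + 9 = 9$)
$S{\left(J,c \right)} = 2 J$
$z \sqrt{20 + S{\left(Q,f{\left(1 \right)} \right)}} = 7 \sqrt{20 + 2 \cdot 9} = 7 \sqrt{20 + 18} = 7 \sqrt{38}$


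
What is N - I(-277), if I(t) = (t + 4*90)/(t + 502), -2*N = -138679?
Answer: 31202609/450 ≈ 69339.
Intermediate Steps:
N = 138679/2 (N = -½*(-138679) = 138679/2 ≈ 69340.)
I(t) = (360 + t)/(502 + t) (I(t) = (t + 360)/(502 + t) = (360 + t)/(502 + t))
N - I(-277) = 138679/2 - (360 - 277)/(502 - 277) = 138679/2 - 83/225 = 31202609/450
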